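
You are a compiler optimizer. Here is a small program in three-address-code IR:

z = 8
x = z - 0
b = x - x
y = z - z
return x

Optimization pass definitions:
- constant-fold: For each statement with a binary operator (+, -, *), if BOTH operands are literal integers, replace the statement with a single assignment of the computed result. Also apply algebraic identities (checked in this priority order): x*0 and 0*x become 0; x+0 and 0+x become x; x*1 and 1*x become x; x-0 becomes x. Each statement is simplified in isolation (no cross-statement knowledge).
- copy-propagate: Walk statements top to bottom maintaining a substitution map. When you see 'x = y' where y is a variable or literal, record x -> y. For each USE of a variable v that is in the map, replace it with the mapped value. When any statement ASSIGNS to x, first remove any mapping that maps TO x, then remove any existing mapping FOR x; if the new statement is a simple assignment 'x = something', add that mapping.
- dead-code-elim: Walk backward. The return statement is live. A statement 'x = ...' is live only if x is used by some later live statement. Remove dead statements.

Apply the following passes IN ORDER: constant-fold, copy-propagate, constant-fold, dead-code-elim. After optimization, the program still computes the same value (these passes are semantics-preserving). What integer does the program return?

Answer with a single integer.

Initial IR:
  z = 8
  x = z - 0
  b = x - x
  y = z - z
  return x
After constant-fold (5 stmts):
  z = 8
  x = z
  b = x - x
  y = z - z
  return x
After copy-propagate (5 stmts):
  z = 8
  x = 8
  b = 8 - 8
  y = 8 - 8
  return 8
After constant-fold (5 stmts):
  z = 8
  x = 8
  b = 0
  y = 0
  return 8
After dead-code-elim (1 stmts):
  return 8
Evaluate:
  z = 8  =>  z = 8
  x = z - 0  =>  x = 8
  b = x - x  =>  b = 0
  y = z - z  =>  y = 0
  return x = 8

Answer: 8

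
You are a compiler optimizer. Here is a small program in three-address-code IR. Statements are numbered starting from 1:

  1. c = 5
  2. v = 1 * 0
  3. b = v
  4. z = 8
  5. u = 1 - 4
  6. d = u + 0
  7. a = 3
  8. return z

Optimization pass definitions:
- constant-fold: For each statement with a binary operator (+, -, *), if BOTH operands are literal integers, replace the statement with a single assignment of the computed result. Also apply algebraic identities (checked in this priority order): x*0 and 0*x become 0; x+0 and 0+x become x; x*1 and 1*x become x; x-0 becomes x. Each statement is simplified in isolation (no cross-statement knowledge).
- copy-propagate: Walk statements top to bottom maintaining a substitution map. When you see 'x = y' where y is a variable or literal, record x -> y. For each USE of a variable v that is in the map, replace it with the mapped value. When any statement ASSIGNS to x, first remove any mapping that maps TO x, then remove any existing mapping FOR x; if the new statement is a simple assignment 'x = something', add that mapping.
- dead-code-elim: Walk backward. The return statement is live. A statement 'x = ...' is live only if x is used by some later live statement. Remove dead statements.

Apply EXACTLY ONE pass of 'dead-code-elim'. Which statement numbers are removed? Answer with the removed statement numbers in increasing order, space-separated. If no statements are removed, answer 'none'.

Backward liveness scan:
Stmt 1 'c = 5': DEAD (c not in live set [])
Stmt 2 'v = 1 * 0': DEAD (v not in live set [])
Stmt 3 'b = v': DEAD (b not in live set [])
Stmt 4 'z = 8': KEEP (z is live); live-in = []
Stmt 5 'u = 1 - 4': DEAD (u not in live set ['z'])
Stmt 6 'd = u + 0': DEAD (d not in live set ['z'])
Stmt 7 'a = 3': DEAD (a not in live set ['z'])
Stmt 8 'return z': KEEP (return); live-in = ['z']
Removed statement numbers: [1, 2, 3, 5, 6, 7]
Surviving IR:
  z = 8
  return z

Answer: 1 2 3 5 6 7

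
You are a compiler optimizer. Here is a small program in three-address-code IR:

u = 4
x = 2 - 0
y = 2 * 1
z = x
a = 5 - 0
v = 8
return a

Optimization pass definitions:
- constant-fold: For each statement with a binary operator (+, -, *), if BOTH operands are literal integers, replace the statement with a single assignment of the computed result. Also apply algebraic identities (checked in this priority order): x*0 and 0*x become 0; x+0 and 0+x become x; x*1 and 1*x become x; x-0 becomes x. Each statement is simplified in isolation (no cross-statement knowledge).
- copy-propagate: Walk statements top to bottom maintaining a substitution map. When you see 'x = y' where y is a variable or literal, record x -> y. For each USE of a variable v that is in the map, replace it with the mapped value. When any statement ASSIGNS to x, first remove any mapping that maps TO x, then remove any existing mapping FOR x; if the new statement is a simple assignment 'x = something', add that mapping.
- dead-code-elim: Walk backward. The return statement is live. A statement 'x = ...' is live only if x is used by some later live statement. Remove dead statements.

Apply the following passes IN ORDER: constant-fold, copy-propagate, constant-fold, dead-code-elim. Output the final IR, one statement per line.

Answer: return 5

Derivation:
Initial IR:
  u = 4
  x = 2 - 0
  y = 2 * 1
  z = x
  a = 5 - 0
  v = 8
  return a
After constant-fold (7 stmts):
  u = 4
  x = 2
  y = 2
  z = x
  a = 5
  v = 8
  return a
After copy-propagate (7 stmts):
  u = 4
  x = 2
  y = 2
  z = 2
  a = 5
  v = 8
  return 5
After constant-fold (7 stmts):
  u = 4
  x = 2
  y = 2
  z = 2
  a = 5
  v = 8
  return 5
After dead-code-elim (1 stmts):
  return 5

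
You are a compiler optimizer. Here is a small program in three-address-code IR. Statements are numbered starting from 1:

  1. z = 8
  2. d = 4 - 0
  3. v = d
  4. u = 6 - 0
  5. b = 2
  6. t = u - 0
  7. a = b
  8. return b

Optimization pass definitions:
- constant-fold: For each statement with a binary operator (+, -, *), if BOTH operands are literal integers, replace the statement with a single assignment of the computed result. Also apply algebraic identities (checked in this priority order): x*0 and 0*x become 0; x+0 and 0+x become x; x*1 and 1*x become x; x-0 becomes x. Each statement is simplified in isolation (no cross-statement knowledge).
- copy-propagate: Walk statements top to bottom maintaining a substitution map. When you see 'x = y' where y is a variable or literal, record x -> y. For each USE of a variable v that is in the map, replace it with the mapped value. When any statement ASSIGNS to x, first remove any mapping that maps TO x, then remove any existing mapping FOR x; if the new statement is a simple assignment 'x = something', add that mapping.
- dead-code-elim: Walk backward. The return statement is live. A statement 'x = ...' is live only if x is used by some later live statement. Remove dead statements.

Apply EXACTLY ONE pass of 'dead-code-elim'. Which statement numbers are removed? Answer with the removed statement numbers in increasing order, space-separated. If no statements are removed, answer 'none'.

Backward liveness scan:
Stmt 1 'z = 8': DEAD (z not in live set [])
Stmt 2 'd = 4 - 0': DEAD (d not in live set [])
Stmt 3 'v = d': DEAD (v not in live set [])
Stmt 4 'u = 6 - 0': DEAD (u not in live set [])
Stmt 5 'b = 2': KEEP (b is live); live-in = []
Stmt 6 't = u - 0': DEAD (t not in live set ['b'])
Stmt 7 'a = b': DEAD (a not in live set ['b'])
Stmt 8 'return b': KEEP (return); live-in = ['b']
Removed statement numbers: [1, 2, 3, 4, 6, 7]
Surviving IR:
  b = 2
  return b

Answer: 1 2 3 4 6 7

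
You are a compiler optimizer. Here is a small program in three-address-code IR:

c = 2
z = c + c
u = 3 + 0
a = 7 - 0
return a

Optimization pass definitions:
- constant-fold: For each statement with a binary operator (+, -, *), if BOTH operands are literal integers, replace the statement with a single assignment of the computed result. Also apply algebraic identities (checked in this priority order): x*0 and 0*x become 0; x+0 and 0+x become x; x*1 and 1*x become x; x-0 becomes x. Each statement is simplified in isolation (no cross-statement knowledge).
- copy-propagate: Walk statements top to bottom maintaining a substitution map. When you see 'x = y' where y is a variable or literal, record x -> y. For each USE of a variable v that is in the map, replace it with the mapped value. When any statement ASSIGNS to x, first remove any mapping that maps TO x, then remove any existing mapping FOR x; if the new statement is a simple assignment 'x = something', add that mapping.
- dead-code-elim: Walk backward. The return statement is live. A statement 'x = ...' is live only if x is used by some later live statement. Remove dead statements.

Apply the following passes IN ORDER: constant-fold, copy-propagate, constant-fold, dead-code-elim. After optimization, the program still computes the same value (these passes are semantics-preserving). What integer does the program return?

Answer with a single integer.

Answer: 7

Derivation:
Initial IR:
  c = 2
  z = c + c
  u = 3 + 0
  a = 7 - 0
  return a
After constant-fold (5 stmts):
  c = 2
  z = c + c
  u = 3
  a = 7
  return a
After copy-propagate (5 stmts):
  c = 2
  z = 2 + 2
  u = 3
  a = 7
  return 7
After constant-fold (5 stmts):
  c = 2
  z = 4
  u = 3
  a = 7
  return 7
After dead-code-elim (1 stmts):
  return 7
Evaluate:
  c = 2  =>  c = 2
  z = c + c  =>  z = 4
  u = 3 + 0  =>  u = 3
  a = 7 - 0  =>  a = 7
  return a = 7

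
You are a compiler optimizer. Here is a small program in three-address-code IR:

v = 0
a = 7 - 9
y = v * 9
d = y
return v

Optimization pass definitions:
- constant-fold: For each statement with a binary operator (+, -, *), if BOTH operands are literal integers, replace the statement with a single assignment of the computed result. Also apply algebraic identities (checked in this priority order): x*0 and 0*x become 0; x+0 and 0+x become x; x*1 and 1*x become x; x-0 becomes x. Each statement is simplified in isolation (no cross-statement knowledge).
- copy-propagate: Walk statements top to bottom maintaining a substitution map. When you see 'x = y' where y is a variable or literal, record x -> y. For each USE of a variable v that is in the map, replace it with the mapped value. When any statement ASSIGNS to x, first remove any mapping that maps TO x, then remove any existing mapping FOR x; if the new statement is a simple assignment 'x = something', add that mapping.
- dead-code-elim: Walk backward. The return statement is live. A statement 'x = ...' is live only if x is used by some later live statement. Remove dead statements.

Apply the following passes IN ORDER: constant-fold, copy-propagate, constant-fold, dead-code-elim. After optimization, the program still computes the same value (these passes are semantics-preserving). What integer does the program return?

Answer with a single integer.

Initial IR:
  v = 0
  a = 7 - 9
  y = v * 9
  d = y
  return v
After constant-fold (5 stmts):
  v = 0
  a = -2
  y = v * 9
  d = y
  return v
After copy-propagate (5 stmts):
  v = 0
  a = -2
  y = 0 * 9
  d = y
  return 0
After constant-fold (5 stmts):
  v = 0
  a = -2
  y = 0
  d = y
  return 0
After dead-code-elim (1 stmts):
  return 0
Evaluate:
  v = 0  =>  v = 0
  a = 7 - 9  =>  a = -2
  y = v * 9  =>  y = 0
  d = y  =>  d = 0
  return v = 0

Answer: 0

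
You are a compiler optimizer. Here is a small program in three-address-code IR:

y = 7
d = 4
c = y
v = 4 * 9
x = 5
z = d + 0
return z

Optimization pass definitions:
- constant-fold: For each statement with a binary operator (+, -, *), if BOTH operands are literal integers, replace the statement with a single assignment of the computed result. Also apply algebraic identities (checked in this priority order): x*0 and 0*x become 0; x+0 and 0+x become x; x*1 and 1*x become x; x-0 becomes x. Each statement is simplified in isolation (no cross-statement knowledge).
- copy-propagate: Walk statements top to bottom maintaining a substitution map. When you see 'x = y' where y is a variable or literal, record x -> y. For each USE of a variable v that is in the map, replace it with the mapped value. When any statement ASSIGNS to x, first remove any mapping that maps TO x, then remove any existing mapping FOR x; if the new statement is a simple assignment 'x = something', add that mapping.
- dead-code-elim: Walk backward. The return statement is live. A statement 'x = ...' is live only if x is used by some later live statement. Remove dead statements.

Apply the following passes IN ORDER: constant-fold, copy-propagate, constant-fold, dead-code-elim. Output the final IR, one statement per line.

Answer: return 4

Derivation:
Initial IR:
  y = 7
  d = 4
  c = y
  v = 4 * 9
  x = 5
  z = d + 0
  return z
After constant-fold (7 stmts):
  y = 7
  d = 4
  c = y
  v = 36
  x = 5
  z = d
  return z
After copy-propagate (7 stmts):
  y = 7
  d = 4
  c = 7
  v = 36
  x = 5
  z = 4
  return 4
After constant-fold (7 stmts):
  y = 7
  d = 4
  c = 7
  v = 36
  x = 5
  z = 4
  return 4
After dead-code-elim (1 stmts):
  return 4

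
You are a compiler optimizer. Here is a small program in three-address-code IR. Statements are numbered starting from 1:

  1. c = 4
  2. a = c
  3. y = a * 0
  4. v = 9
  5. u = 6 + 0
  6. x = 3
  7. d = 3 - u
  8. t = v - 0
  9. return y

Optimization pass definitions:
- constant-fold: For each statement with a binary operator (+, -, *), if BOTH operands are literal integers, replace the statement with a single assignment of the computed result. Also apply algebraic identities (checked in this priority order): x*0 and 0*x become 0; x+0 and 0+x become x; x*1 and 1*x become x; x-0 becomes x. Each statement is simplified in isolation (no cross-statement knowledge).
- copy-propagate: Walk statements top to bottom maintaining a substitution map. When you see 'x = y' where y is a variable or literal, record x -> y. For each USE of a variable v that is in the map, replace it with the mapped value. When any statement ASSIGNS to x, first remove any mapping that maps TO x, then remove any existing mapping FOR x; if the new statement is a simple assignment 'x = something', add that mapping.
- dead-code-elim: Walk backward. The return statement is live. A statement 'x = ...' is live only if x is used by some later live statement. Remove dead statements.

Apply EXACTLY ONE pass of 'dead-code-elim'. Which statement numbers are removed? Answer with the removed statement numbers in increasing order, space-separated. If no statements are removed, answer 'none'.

Answer: 4 5 6 7 8

Derivation:
Backward liveness scan:
Stmt 1 'c = 4': KEEP (c is live); live-in = []
Stmt 2 'a = c': KEEP (a is live); live-in = ['c']
Stmt 3 'y = a * 0': KEEP (y is live); live-in = ['a']
Stmt 4 'v = 9': DEAD (v not in live set ['y'])
Stmt 5 'u = 6 + 0': DEAD (u not in live set ['y'])
Stmt 6 'x = 3': DEAD (x not in live set ['y'])
Stmt 7 'd = 3 - u': DEAD (d not in live set ['y'])
Stmt 8 't = v - 0': DEAD (t not in live set ['y'])
Stmt 9 'return y': KEEP (return); live-in = ['y']
Removed statement numbers: [4, 5, 6, 7, 8]
Surviving IR:
  c = 4
  a = c
  y = a * 0
  return y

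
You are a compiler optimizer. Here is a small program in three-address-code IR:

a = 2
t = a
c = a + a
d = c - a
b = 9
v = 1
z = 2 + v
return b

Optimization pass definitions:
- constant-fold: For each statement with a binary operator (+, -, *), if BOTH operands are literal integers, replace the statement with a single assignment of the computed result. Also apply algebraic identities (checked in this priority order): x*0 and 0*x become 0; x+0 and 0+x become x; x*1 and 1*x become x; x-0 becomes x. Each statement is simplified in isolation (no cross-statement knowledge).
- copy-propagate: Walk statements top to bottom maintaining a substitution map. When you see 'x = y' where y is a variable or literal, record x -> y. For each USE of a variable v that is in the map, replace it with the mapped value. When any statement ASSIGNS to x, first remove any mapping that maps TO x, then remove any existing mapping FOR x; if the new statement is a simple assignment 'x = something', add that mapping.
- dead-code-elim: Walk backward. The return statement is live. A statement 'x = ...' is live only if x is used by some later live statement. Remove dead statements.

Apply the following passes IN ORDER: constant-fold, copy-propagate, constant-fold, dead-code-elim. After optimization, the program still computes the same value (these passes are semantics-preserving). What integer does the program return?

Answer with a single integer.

Initial IR:
  a = 2
  t = a
  c = a + a
  d = c - a
  b = 9
  v = 1
  z = 2 + v
  return b
After constant-fold (8 stmts):
  a = 2
  t = a
  c = a + a
  d = c - a
  b = 9
  v = 1
  z = 2 + v
  return b
After copy-propagate (8 stmts):
  a = 2
  t = 2
  c = 2 + 2
  d = c - 2
  b = 9
  v = 1
  z = 2 + 1
  return 9
After constant-fold (8 stmts):
  a = 2
  t = 2
  c = 4
  d = c - 2
  b = 9
  v = 1
  z = 3
  return 9
After dead-code-elim (1 stmts):
  return 9
Evaluate:
  a = 2  =>  a = 2
  t = a  =>  t = 2
  c = a + a  =>  c = 4
  d = c - a  =>  d = 2
  b = 9  =>  b = 9
  v = 1  =>  v = 1
  z = 2 + v  =>  z = 3
  return b = 9

Answer: 9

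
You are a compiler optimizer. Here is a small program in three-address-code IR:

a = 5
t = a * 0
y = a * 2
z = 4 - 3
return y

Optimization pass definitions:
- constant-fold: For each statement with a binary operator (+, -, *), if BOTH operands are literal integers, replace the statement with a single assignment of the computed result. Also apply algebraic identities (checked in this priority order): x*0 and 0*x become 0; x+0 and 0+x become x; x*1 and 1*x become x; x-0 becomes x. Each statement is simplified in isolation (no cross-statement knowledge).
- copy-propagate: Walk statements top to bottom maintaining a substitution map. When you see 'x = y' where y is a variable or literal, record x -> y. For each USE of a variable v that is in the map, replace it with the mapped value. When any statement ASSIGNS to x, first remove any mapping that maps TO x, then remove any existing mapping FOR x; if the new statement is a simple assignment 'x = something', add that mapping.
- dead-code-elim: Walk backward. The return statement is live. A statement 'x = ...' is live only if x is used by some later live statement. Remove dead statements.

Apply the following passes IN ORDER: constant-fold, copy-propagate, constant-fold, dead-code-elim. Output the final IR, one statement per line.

Answer: y = 10
return y

Derivation:
Initial IR:
  a = 5
  t = a * 0
  y = a * 2
  z = 4 - 3
  return y
After constant-fold (5 stmts):
  a = 5
  t = 0
  y = a * 2
  z = 1
  return y
After copy-propagate (5 stmts):
  a = 5
  t = 0
  y = 5 * 2
  z = 1
  return y
After constant-fold (5 stmts):
  a = 5
  t = 0
  y = 10
  z = 1
  return y
After dead-code-elim (2 stmts):
  y = 10
  return y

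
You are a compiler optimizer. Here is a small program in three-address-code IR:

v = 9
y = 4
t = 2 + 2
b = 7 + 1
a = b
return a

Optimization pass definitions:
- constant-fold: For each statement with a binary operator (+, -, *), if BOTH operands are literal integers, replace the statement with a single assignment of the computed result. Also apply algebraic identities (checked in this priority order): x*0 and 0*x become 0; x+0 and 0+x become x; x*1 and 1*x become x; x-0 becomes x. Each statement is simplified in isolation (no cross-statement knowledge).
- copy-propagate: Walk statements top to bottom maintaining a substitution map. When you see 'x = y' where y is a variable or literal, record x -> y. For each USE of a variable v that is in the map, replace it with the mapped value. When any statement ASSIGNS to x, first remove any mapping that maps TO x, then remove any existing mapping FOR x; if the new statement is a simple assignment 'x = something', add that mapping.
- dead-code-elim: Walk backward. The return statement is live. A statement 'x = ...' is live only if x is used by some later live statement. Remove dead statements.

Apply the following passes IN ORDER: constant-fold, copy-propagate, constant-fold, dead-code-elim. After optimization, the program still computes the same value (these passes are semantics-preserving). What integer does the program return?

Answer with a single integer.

Initial IR:
  v = 9
  y = 4
  t = 2 + 2
  b = 7 + 1
  a = b
  return a
After constant-fold (6 stmts):
  v = 9
  y = 4
  t = 4
  b = 8
  a = b
  return a
After copy-propagate (6 stmts):
  v = 9
  y = 4
  t = 4
  b = 8
  a = 8
  return 8
After constant-fold (6 stmts):
  v = 9
  y = 4
  t = 4
  b = 8
  a = 8
  return 8
After dead-code-elim (1 stmts):
  return 8
Evaluate:
  v = 9  =>  v = 9
  y = 4  =>  y = 4
  t = 2 + 2  =>  t = 4
  b = 7 + 1  =>  b = 8
  a = b  =>  a = 8
  return a = 8

Answer: 8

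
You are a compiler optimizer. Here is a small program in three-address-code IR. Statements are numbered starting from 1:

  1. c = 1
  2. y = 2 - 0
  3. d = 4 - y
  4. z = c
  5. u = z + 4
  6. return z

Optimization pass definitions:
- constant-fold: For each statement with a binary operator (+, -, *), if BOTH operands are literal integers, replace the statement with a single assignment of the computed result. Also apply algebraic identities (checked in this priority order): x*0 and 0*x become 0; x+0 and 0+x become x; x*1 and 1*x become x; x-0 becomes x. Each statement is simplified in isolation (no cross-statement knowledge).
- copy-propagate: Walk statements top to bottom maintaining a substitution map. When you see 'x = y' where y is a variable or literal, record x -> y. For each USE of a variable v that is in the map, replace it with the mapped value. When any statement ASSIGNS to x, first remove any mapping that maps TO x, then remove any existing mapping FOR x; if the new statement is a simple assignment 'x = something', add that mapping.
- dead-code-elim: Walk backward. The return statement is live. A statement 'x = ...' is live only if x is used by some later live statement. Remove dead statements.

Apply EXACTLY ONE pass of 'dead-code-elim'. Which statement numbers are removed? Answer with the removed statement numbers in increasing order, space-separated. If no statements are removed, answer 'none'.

Backward liveness scan:
Stmt 1 'c = 1': KEEP (c is live); live-in = []
Stmt 2 'y = 2 - 0': DEAD (y not in live set ['c'])
Stmt 3 'd = 4 - y': DEAD (d not in live set ['c'])
Stmt 4 'z = c': KEEP (z is live); live-in = ['c']
Stmt 5 'u = z + 4': DEAD (u not in live set ['z'])
Stmt 6 'return z': KEEP (return); live-in = ['z']
Removed statement numbers: [2, 3, 5]
Surviving IR:
  c = 1
  z = c
  return z

Answer: 2 3 5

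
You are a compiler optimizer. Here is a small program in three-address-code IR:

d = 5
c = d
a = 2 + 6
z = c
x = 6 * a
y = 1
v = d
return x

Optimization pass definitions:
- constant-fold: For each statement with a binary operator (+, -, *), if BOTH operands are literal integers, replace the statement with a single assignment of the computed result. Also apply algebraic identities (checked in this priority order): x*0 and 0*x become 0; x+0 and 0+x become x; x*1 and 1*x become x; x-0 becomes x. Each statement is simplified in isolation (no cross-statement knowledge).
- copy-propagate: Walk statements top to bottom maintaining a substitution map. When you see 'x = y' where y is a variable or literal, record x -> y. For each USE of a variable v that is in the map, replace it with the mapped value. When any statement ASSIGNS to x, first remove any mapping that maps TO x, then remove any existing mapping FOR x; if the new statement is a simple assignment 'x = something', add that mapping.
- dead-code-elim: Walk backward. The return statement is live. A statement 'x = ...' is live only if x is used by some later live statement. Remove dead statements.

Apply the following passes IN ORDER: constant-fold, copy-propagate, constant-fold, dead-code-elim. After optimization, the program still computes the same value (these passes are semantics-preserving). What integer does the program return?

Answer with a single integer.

Answer: 48

Derivation:
Initial IR:
  d = 5
  c = d
  a = 2 + 6
  z = c
  x = 6 * a
  y = 1
  v = d
  return x
After constant-fold (8 stmts):
  d = 5
  c = d
  a = 8
  z = c
  x = 6 * a
  y = 1
  v = d
  return x
After copy-propagate (8 stmts):
  d = 5
  c = 5
  a = 8
  z = 5
  x = 6 * 8
  y = 1
  v = 5
  return x
After constant-fold (8 stmts):
  d = 5
  c = 5
  a = 8
  z = 5
  x = 48
  y = 1
  v = 5
  return x
After dead-code-elim (2 stmts):
  x = 48
  return x
Evaluate:
  d = 5  =>  d = 5
  c = d  =>  c = 5
  a = 2 + 6  =>  a = 8
  z = c  =>  z = 5
  x = 6 * a  =>  x = 48
  y = 1  =>  y = 1
  v = d  =>  v = 5
  return x = 48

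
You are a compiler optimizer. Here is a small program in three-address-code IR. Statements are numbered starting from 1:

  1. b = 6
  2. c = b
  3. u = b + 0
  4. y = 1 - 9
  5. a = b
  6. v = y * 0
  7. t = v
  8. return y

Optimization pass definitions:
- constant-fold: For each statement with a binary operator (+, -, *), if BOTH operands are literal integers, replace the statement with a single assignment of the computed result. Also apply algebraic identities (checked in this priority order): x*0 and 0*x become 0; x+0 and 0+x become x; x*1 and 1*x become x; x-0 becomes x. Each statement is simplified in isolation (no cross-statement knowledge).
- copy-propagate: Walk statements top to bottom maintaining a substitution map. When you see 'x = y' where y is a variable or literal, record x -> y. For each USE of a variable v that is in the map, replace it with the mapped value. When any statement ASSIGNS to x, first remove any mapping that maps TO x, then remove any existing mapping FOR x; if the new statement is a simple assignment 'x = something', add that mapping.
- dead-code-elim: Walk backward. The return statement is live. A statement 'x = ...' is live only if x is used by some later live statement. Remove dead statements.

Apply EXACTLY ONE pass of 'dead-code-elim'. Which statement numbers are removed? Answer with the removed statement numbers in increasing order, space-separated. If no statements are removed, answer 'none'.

Backward liveness scan:
Stmt 1 'b = 6': DEAD (b not in live set [])
Stmt 2 'c = b': DEAD (c not in live set [])
Stmt 3 'u = b + 0': DEAD (u not in live set [])
Stmt 4 'y = 1 - 9': KEEP (y is live); live-in = []
Stmt 5 'a = b': DEAD (a not in live set ['y'])
Stmt 6 'v = y * 0': DEAD (v not in live set ['y'])
Stmt 7 't = v': DEAD (t not in live set ['y'])
Stmt 8 'return y': KEEP (return); live-in = ['y']
Removed statement numbers: [1, 2, 3, 5, 6, 7]
Surviving IR:
  y = 1 - 9
  return y

Answer: 1 2 3 5 6 7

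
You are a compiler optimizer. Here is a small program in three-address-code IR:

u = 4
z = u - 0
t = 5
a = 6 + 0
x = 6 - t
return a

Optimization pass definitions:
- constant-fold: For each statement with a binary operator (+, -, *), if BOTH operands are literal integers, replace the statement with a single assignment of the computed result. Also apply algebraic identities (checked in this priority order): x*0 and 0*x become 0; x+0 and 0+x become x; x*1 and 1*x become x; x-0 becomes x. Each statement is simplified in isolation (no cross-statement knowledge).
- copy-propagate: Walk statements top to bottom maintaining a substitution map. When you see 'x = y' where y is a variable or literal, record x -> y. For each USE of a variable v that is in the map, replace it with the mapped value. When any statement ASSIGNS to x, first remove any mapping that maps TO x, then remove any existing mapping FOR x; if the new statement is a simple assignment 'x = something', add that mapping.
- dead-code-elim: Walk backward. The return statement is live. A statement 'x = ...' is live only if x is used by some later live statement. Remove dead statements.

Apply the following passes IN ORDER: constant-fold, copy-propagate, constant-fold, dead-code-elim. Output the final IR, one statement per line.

Initial IR:
  u = 4
  z = u - 0
  t = 5
  a = 6 + 0
  x = 6 - t
  return a
After constant-fold (6 stmts):
  u = 4
  z = u
  t = 5
  a = 6
  x = 6 - t
  return a
After copy-propagate (6 stmts):
  u = 4
  z = 4
  t = 5
  a = 6
  x = 6 - 5
  return 6
After constant-fold (6 stmts):
  u = 4
  z = 4
  t = 5
  a = 6
  x = 1
  return 6
After dead-code-elim (1 stmts):
  return 6

Answer: return 6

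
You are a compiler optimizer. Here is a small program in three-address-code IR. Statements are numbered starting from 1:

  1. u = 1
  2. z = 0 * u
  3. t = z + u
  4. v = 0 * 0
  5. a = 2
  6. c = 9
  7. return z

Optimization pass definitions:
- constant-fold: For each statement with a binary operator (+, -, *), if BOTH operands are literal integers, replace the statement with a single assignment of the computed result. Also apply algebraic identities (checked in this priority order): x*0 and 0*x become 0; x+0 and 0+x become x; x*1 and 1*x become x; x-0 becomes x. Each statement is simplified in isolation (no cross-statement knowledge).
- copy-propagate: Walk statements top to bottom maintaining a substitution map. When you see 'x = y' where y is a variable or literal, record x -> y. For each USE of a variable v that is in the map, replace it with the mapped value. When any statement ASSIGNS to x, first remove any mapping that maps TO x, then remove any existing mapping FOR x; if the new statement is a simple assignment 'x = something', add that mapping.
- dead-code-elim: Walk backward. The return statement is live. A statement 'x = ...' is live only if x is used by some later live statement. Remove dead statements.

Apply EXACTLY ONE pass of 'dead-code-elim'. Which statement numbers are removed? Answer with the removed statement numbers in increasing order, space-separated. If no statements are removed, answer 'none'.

Backward liveness scan:
Stmt 1 'u = 1': KEEP (u is live); live-in = []
Stmt 2 'z = 0 * u': KEEP (z is live); live-in = ['u']
Stmt 3 't = z + u': DEAD (t not in live set ['z'])
Stmt 4 'v = 0 * 0': DEAD (v not in live set ['z'])
Stmt 5 'a = 2': DEAD (a not in live set ['z'])
Stmt 6 'c = 9': DEAD (c not in live set ['z'])
Stmt 7 'return z': KEEP (return); live-in = ['z']
Removed statement numbers: [3, 4, 5, 6]
Surviving IR:
  u = 1
  z = 0 * u
  return z

Answer: 3 4 5 6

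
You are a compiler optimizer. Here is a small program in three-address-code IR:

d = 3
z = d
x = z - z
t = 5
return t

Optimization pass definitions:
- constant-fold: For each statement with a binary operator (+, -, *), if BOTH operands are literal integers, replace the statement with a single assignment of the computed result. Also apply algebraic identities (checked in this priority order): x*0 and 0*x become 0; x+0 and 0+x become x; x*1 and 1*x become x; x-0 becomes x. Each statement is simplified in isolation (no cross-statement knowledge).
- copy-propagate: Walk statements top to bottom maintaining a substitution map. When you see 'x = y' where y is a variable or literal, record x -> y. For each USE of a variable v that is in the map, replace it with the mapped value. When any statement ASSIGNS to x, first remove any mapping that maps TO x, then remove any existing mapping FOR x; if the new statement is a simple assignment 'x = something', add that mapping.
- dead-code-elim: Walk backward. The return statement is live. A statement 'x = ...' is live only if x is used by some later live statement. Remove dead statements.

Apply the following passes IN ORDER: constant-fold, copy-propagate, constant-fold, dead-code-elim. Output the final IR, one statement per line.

Initial IR:
  d = 3
  z = d
  x = z - z
  t = 5
  return t
After constant-fold (5 stmts):
  d = 3
  z = d
  x = z - z
  t = 5
  return t
After copy-propagate (5 stmts):
  d = 3
  z = 3
  x = 3 - 3
  t = 5
  return 5
After constant-fold (5 stmts):
  d = 3
  z = 3
  x = 0
  t = 5
  return 5
After dead-code-elim (1 stmts):
  return 5

Answer: return 5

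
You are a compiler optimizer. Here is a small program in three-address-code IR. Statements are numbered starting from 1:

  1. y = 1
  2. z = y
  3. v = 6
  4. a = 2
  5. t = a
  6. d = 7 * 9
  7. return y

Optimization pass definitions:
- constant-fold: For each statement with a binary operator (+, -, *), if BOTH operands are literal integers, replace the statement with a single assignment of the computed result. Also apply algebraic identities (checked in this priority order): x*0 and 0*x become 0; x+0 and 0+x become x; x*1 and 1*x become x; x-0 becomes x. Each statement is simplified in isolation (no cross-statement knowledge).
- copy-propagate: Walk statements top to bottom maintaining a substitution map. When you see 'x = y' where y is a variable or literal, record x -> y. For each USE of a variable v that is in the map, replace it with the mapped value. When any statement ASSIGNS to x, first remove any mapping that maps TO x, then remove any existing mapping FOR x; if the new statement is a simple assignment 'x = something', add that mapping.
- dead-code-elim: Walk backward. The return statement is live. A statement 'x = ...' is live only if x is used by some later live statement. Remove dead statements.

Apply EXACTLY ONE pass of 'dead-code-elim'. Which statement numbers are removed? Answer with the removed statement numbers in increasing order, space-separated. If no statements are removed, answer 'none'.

Backward liveness scan:
Stmt 1 'y = 1': KEEP (y is live); live-in = []
Stmt 2 'z = y': DEAD (z not in live set ['y'])
Stmt 3 'v = 6': DEAD (v not in live set ['y'])
Stmt 4 'a = 2': DEAD (a not in live set ['y'])
Stmt 5 't = a': DEAD (t not in live set ['y'])
Stmt 6 'd = 7 * 9': DEAD (d not in live set ['y'])
Stmt 7 'return y': KEEP (return); live-in = ['y']
Removed statement numbers: [2, 3, 4, 5, 6]
Surviving IR:
  y = 1
  return y

Answer: 2 3 4 5 6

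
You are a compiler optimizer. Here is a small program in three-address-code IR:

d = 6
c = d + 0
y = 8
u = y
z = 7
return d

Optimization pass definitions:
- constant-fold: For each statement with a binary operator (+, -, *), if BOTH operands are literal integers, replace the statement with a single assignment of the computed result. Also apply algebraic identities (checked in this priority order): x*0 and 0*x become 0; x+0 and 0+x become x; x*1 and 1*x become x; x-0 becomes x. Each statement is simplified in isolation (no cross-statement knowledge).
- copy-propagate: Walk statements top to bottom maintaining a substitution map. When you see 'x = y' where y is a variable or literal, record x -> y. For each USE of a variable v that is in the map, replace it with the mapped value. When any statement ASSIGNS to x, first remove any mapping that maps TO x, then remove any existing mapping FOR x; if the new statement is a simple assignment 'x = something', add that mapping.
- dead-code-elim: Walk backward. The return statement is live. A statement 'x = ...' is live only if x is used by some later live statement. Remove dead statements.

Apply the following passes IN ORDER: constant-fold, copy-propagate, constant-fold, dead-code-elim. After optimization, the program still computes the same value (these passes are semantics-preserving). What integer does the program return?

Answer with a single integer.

Answer: 6

Derivation:
Initial IR:
  d = 6
  c = d + 0
  y = 8
  u = y
  z = 7
  return d
After constant-fold (6 stmts):
  d = 6
  c = d
  y = 8
  u = y
  z = 7
  return d
After copy-propagate (6 stmts):
  d = 6
  c = 6
  y = 8
  u = 8
  z = 7
  return 6
After constant-fold (6 stmts):
  d = 6
  c = 6
  y = 8
  u = 8
  z = 7
  return 6
After dead-code-elim (1 stmts):
  return 6
Evaluate:
  d = 6  =>  d = 6
  c = d + 0  =>  c = 6
  y = 8  =>  y = 8
  u = y  =>  u = 8
  z = 7  =>  z = 7
  return d = 6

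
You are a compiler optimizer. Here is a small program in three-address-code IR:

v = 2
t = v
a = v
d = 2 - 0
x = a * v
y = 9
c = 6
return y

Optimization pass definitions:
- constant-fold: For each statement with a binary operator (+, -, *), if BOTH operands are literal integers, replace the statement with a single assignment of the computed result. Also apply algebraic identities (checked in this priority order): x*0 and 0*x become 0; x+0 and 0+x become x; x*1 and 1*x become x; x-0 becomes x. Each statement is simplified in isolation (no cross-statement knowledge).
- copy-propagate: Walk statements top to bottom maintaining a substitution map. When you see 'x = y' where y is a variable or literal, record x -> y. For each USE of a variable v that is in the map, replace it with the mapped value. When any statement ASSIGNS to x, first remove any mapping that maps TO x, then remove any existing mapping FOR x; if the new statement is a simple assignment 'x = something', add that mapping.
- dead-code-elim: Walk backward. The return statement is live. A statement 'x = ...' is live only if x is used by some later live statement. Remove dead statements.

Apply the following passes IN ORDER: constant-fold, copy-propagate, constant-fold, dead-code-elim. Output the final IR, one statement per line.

Initial IR:
  v = 2
  t = v
  a = v
  d = 2 - 0
  x = a * v
  y = 9
  c = 6
  return y
After constant-fold (8 stmts):
  v = 2
  t = v
  a = v
  d = 2
  x = a * v
  y = 9
  c = 6
  return y
After copy-propagate (8 stmts):
  v = 2
  t = 2
  a = 2
  d = 2
  x = 2 * 2
  y = 9
  c = 6
  return 9
After constant-fold (8 stmts):
  v = 2
  t = 2
  a = 2
  d = 2
  x = 4
  y = 9
  c = 6
  return 9
After dead-code-elim (1 stmts):
  return 9

Answer: return 9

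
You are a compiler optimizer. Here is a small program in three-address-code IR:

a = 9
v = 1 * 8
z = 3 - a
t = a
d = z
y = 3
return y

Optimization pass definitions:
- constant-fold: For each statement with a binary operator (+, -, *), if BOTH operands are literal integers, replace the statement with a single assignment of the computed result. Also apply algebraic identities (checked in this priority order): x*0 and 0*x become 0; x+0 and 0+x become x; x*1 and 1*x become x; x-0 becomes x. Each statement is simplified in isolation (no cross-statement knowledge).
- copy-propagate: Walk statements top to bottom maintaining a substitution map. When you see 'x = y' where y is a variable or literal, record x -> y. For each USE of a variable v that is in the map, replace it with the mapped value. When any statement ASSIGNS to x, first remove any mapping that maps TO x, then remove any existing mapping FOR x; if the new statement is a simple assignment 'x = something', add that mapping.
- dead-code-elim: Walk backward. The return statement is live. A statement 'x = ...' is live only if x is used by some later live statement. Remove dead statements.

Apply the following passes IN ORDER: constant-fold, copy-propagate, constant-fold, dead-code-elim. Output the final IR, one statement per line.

Initial IR:
  a = 9
  v = 1 * 8
  z = 3 - a
  t = a
  d = z
  y = 3
  return y
After constant-fold (7 stmts):
  a = 9
  v = 8
  z = 3 - a
  t = a
  d = z
  y = 3
  return y
After copy-propagate (7 stmts):
  a = 9
  v = 8
  z = 3 - 9
  t = 9
  d = z
  y = 3
  return 3
After constant-fold (7 stmts):
  a = 9
  v = 8
  z = -6
  t = 9
  d = z
  y = 3
  return 3
After dead-code-elim (1 stmts):
  return 3

Answer: return 3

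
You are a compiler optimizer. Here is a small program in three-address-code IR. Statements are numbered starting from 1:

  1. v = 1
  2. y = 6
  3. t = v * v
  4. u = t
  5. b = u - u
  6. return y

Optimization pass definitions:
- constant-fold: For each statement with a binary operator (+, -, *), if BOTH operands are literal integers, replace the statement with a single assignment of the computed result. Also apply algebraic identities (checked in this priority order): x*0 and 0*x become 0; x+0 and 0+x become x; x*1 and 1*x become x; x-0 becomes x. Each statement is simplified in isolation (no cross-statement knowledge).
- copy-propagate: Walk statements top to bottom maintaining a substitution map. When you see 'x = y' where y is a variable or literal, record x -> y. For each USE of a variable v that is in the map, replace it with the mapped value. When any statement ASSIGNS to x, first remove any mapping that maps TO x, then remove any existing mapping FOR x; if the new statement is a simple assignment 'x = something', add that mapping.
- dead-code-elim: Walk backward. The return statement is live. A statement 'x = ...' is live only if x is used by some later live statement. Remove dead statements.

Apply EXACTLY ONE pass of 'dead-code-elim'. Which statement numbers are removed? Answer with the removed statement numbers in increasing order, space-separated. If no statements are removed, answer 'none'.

Answer: 1 3 4 5

Derivation:
Backward liveness scan:
Stmt 1 'v = 1': DEAD (v not in live set [])
Stmt 2 'y = 6': KEEP (y is live); live-in = []
Stmt 3 't = v * v': DEAD (t not in live set ['y'])
Stmt 4 'u = t': DEAD (u not in live set ['y'])
Stmt 5 'b = u - u': DEAD (b not in live set ['y'])
Stmt 6 'return y': KEEP (return); live-in = ['y']
Removed statement numbers: [1, 3, 4, 5]
Surviving IR:
  y = 6
  return y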